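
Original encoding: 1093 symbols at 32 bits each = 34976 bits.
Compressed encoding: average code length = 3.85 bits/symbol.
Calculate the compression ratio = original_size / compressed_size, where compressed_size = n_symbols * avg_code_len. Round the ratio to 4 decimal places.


original_size = n_symbols * orig_bits = 1093 * 32 = 34976 bits
compressed_size = n_symbols * avg_code_len = 1093 * 3.85 = 4208.05 bits
ratio = original_size / compressed_size = 34976 / 4208.05 = 8.3117

Compression ratio = 8.3117


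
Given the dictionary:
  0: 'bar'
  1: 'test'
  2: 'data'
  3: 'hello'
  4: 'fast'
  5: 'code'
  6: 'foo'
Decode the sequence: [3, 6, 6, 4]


Look up each index in the dictionary:
  3 -> 'hello'
  6 -> 'foo'
  6 -> 'foo'
  4 -> 'fast'

Decoded: "hello foo foo fast"


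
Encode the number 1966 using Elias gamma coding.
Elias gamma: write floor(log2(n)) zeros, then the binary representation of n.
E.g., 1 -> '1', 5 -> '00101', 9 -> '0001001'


num_bits = floor(log2(1966)) + 1 = 11
leading_zeros = num_bits - 1 = 10
binary(1966) = 11110101110

Elias gamma(1966) = '0000000000' + '11110101110' = 000000000011110101110 (21 bits)


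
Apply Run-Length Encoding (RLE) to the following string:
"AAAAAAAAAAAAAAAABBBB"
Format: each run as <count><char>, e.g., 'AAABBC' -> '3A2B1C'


Scanning runs left to right:
  i=0: run of 'A' x 16 -> '16A'
  i=16: run of 'B' x 4 -> '4B'

RLE = 16A4B


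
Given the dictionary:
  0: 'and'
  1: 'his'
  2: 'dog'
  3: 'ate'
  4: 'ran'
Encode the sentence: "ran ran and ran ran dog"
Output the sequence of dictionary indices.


Look up each word in the dictionary:
  'ran' -> 4
  'ran' -> 4
  'and' -> 0
  'ran' -> 4
  'ran' -> 4
  'dog' -> 2

Encoded: [4, 4, 0, 4, 4, 2]


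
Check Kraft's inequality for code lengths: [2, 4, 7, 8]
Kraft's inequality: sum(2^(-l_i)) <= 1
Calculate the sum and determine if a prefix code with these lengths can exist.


Sum = 2^(-2) + 2^(-4) + 2^(-7) + 2^(-8)
    = 0.25 + 0.0625 + 0.0078125 + 0.00390625
    = 83/256 = 0.32421875
Since 0.32421875 <= 1, Kraft's inequality IS satisfied.
A prefix code with these lengths CAN exist.

Kraft sum = 0.32421875. Satisfied.


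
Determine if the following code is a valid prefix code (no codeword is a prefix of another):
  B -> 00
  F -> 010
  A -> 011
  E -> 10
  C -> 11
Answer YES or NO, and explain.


Checking each pair (does one codeword prefix another?):
  B='00' vs F='010': no prefix
  B='00' vs A='011': no prefix
  B='00' vs E='10': no prefix
  B='00' vs C='11': no prefix
  F='010' vs B='00': no prefix
  F='010' vs A='011': no prefix
  F='010' vs E='10': no prefix
  F='010' vs C='11': no prefix
  A='011' vs B='00': no prefix
  A='011' vs F='010': no prefix
  A='011' vs E='10': no prefix
  A='011' vs C='11': no prefix
  E='10' vs B='00': no prefix
  E='10' vs F='010': no prefix
  E='10' vs A='011': no prefix
  E='10' vs C='11': no prefix
  C='11' vs B='00': no prefix
  C='11' vs F='010': no prefix
  C='11' vs A='011': no prefix
  C='11' vs E='10': no prefix
No violation found over all pairs.

YES -- this is a valid prefix code. No codeword is a prefix of any other codeword.


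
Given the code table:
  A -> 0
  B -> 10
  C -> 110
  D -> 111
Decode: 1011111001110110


Decoding:
10 -> B
111 -> D
110 -> C
0 -> A
111 -> D
0 -> A
110 -> C


Result: BDCADAC


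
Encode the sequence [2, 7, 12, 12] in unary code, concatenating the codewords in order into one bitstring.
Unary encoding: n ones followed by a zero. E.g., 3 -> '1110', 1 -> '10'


Encode each number as n ones followed by a terminating 0:
  2 -> 110 (3 bits)
  7 -> 11111110 (8 bits)
  12 -> 1111111111110 (13 bits)
  12 -> 1111111111110 (13 bits)
Total length = 3 + 8 + 13 + 13 = 37 bits.

Unary([2, 7, 12, 12]) = 1101111111011111111111101111111111110 (37 bits)


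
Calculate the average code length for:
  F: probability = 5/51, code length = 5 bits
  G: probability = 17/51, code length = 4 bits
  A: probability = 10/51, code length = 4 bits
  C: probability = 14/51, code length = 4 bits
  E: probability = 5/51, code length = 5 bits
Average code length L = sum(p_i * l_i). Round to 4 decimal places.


Weighted contributions p_i * l_i:
  F: (5/51) * 5 = 25/51
  G: (17/51) * 4 = 68/51
  A: (10/51) * 4 = 40/51
  C: (14/51) * 4 = 56/51
  E: (5/51) * 5 = 25/51
Sum = (25 + 68 + 40 + 56 + 25)/51 = 214/51

L = 214/51 = 4.1961 bits/symbol


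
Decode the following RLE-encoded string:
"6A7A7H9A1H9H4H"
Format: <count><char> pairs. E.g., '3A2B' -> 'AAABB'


Expanding each <count><char> pair:
  6A -> 'AAAAAA'
  7A -> 'AAAAAAA'
  7H -> 'HHHHHHH'
  9A -> 'AAAAAAAAA'
  1H -> 'H'
  9H -> 'HHHHHHHHH'
  4H -> 'HHHH'

Decoded = AAAAAAAAAAAAAHHHHHHHAAAAAAAAAHHHHHHHHHHHHHH


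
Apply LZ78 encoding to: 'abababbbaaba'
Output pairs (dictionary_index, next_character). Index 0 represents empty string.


LZ78 encoding steps:
Dictionary: {0: ''}
Step 1: w='' (idx 0), next='a' -> output (0, 'a'), add 'a' as idx 1
Step 2: w='' (idx 0), next='b' -> output (0, 'b'), add 'b' as idx 2
Step 3: w='a' (idx 1), next='b' -> output (1, 'b'), add 'ab' as idx 3
Step 4: w='ab' (idx 3), next='b' -> output (3, 'b'), add 'abb' as idx 4
Step 5: w='b' (idx 2), next='a' -> output (2, 'a'), add 'ba' as idx 5
Step 6: w='ab' (idx 3), next='a' -> output (3, 'a'), add 'aba' as idx 6


Encoded: [(0, 'a'), (0, 'b'), (1, 'b'), (3, 'b'), (2, 'a'), (3, 'a')]


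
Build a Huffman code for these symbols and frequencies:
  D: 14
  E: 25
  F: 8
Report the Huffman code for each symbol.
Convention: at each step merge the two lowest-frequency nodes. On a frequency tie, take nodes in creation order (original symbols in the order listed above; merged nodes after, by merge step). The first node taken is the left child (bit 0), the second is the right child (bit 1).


Huffman tree construction:
Step 1: Merge F(8) + D(14) = 22
Step 2: Merge (F+D)(22) + E(25) = 47
Read each symbol's code off the tree from the root (left child = 0, right child = 1).

Codes:
  D: 01 (length 2)
  E: 1 (length 1)
  F: 00 (length 2)
Average code length: 69/47 = 1.4681 bits/symbol


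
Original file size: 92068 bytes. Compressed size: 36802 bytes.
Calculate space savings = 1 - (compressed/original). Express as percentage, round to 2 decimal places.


ratio = compressed/original = 36802/92068 = 0.399726
savings = 1 - ratio = 1 - 0.399726 = 0.600274
as a percentage: 0.600274 * 100 = 60.03%

Space savings = 1 - 36802/92068 = 60.03%


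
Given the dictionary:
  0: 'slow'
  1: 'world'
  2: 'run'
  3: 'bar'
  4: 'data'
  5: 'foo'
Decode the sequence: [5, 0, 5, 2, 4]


Look up each index in the dictionary:
  5 -> 'foo'
  0 -> 'slow'
  5 -> 'foo'
  2 -> 'run'
  4 -> 'data'

Decoded: "foo slow foo run data"


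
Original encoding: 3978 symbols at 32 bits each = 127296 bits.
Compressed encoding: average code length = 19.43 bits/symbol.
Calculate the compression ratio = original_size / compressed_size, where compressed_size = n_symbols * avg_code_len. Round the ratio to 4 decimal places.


original_size = n_symbols * orig_bits = 3978 * 32 = 127296 bits
compressed_size = n_symbols * avg_code_len = 3978 * 19.43 = 77292.54 bits
ratio = original_size / compressed_size = 127296 / 77292.54 = 1.6469

Compression ratio = 1.6469


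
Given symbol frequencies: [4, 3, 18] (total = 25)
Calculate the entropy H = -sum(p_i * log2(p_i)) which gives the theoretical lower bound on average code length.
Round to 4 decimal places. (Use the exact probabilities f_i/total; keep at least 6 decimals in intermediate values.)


Per-symbol terms -p_i * log2(p_i) with p_i = f_i/25:
  p = 4/25 = 0.160000: log2(p) = -2.643856, -p*log2(p) = 0.423017
  p = 3/25 = 0.120000: log2(p) = -3.058894, -p*log2(p) = 0.367067
  p = 18/25 = 0.720000: log2(p) = -0.473931, -p*log2(p) = 0.341230
H = 0.423017 + 0.367067 + 0.341230 = 1.131314

H = 1.1313 bits/symbol


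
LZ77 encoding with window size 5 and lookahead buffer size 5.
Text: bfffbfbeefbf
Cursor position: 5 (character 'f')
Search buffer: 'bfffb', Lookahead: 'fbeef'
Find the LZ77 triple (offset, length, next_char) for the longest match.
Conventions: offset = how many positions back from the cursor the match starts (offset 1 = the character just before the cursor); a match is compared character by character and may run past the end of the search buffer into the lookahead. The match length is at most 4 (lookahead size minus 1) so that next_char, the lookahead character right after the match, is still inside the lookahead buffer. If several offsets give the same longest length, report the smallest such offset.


Try each offset into the search buffer:
  offset=1 (pos 4, char 'b'): match length 0
  offset=2 (pos 3, char 'f'): match length 2
  offset=3 (pos 2, char 'f'): match length 1
  offset=4 (pos 1, char 'f'): match length 1
  offset=5 (pos 0, char 'b'): match length 0
Longest match has length 2 at offset 2.
next_char = character at position 5 + 2 = 7 -> 'e'

Best match: offset=2, length=2 (matching 'fb' starting at position 3)
LZ77 triple: (2, 2, 'e')


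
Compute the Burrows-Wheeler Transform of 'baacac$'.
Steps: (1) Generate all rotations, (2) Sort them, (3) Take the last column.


Rotations (sorted):
  0: $baacac -> last char: c
  1: aacac$b -> last char: b
  2: ac$baac -> last char: c
  3: acac$ba -> last char: a
  4: baacac$ -> last char: $
  5: c$baaca -> last char: a
  6: cac$baa -> last char: a


BWT = cbca$aa


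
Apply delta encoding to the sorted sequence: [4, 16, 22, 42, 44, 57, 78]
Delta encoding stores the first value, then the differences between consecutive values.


First value: 4
Deltas:
  16 - 4 = 12
  22 - 16 = 6
  42 - 22 = 20
  44 - 42 = 2
  57 - 44 = 13
  78 - 57 = 21


Delta encoded: [4, 12, 6, 20, 2, 13, 21]


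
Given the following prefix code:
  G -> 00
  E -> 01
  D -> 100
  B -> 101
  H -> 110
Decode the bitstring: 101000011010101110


Decoding step by step:
Bits 101 -> B
Bits 00 -> G
Bits 00 -> G
Bits 110 -> H
Bits 101 -> B
Bits 01 -> E
Bits 110 -> H


Decoded message: BGGHBEH


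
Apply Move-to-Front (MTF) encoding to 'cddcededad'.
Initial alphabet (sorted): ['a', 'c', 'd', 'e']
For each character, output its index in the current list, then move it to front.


MTF encoding:
'c': index 1 in ['a', 'c', 'd', 'e'] -> ['c', 'a', 'd', 'e']
'd': index 2 in ['c', 'a', 'd', 'e'] -> ['d', 'c', 'a', 'e']
'd': index 0 in ['d', 'c', 'a', 'e'] -> ['d', 'c', 'a', 'e']
'c': index 1 in ['d', 'c', 'a', 'e'] -> ['c', 'd', 'a', 'e']
'e': index 3 in ['c', 'd', 'a', 'e'] -> ['e', 'c', 'd', 'a']
'd': index 2 in ['e', 'c', 'd', 'a'] -> ['d', 'e', 'c', 'a']
'e': index 1 in ['d', 'e', 'c', 'a'] -> ['e', 'd', 'c', 'a']
'd': index 1 in ['e', 'd', 'c', 'a'] -> ['d', 'e', 'c', 'a']
'a': index 3 in ['d', 'e', 'c', 'a'] -> ['a', 'd', 'e', 'c']
'd': index 1 in ['a', 'd', 'e', 'c'] -> ['d', 'a', 'e', 'c']


Output: [1, 2, 0, 1, 3, 2, 1, 1, 3, 1]


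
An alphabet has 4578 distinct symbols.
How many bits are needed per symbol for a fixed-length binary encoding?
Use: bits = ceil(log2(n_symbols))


log2(4578) = 12.1605
Bracket: 2^12 = 4096 < 4578 <= 2^13 = 8192
So ceil(log2(4578)) = 13

bits = ceil(log2(4578)) = ceil(12.1605) = 13 bits


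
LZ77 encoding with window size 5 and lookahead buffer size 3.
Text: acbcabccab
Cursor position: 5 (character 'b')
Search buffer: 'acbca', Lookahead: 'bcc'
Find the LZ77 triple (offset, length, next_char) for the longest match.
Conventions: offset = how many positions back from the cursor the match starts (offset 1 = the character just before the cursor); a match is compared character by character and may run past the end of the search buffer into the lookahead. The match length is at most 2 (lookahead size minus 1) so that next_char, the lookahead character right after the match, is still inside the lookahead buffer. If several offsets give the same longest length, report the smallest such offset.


Try each offset into the search buffer:
  offset=1 (pos 4, char 'a'): match length 0
  offset=2 (pos 3, char 'c'): match length 0
  offset=3 (pos 2, char 'b'): match length 2
  offset=4 (pos 1, char 'c'): match length 0
  offset=5 (pos 0, char 'a'): match length 0
Longest match has length 2 at offset 3.
next_char = character at position 5 + 2 = 7 -> 'c'

Best match: offset=3, length=2 (matching 'bc' starting at position 2)
LZ77 triple: (3, 2, 'c')


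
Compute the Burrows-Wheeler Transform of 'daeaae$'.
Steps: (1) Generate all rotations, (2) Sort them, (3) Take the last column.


Rotations (sorted):
  0: $daeaae -> last char: e
  1: aae$dae -> last char: e
  2: ae$daea -> last char: a
  3: aeaae$d -> last char: d
  4: daeaae$ -> last char: $
  5: e$daeaa -> last char: a
  6: eaae$da -> last char: a


BWT = eead$aa


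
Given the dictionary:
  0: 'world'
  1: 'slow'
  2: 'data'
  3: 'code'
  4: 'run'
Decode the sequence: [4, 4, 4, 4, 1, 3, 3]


Look up each index in the dictionary:
  4 -> 'run'
  4 -> 'run'
  4 -> 'run'
  4 -> 'run'
  1 -> 'slow'
  3 -> 'code'
  3 -> 'code'

Decoded: "run run run run slow code code"


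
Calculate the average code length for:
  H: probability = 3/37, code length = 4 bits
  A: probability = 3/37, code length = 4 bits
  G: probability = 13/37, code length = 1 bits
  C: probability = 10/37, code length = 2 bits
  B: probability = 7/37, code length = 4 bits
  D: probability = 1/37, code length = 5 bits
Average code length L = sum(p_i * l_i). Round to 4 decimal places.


Weighted contributions p_i * l_i:
  H: (3/37) * 4 = 12/37
  A: (3/37) * 4 = 12/37
  G: (13/37) * 1 = 13/37
  C: (10/37) * 2 = 20/37
  B: (7/37) * 4 = 28/37
  D: (1/37) * 5 = 5/37
Sum = (12 + 12 + 13 + 20 + 28 + 5)/37 = 90/37

L = 90/37 = 2.4324 bits/symbol


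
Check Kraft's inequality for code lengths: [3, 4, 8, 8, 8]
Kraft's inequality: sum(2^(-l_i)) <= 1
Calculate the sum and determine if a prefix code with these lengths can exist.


Sum = 2^(-3) + 2^(-4) + 2^(-8) + 2^(-8) + 2^(-8)
    = 0.125 + 0.0625 + 0.00390625 + 0.00390625 + 0.00390625
    = 51/256 = 0.19921875
Since 0.19921875 <= 1, Kraft's inequality IS satisfied.
A prefix code with these lengths CAN exist.

Kraft sum = 0.19921875. Satisfied.


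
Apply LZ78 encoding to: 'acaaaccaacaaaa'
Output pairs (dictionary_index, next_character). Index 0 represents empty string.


LZ78 encoding steps:
Dictionary: {0: ''}
Step 1: w='' (idx 0), next='a' -> output (0, 'a'), add 'a' as idx 1
Step 2: w='' (idx 0), next='c' -> output (0, 'c'), add 'c' as idx 2
Step 3: w='a' (idx 1), next='a' -> output (1, 'a'), add 'aa' as idx 3
Step 4: w='a' (idx 1), next='c' -> output (1, 'c'), add 'ac' as idx 4
Step 5: w='c' (idx 2), next='a' -> output (2, 'a'), add 'ca' as idx 5
Step 6: w='ac' (idx 4), next='a' -> output (4, 'a'), add 'aca' as idx 6
Step 7: w='aa' (idx 3), next='a' -> output (3, 'a'), add 'aaa' as idx 7


Encoded: [(0, 'a'), (0, 'c'), (1, 'a'), (1, 'c'), (2, 'a'), (4, 'a'), (3, 'a')]


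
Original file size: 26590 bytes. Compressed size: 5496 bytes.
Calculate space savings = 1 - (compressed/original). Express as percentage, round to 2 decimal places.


ratio = compressed/original = 5496/26590 = 0.206694
savings = 1 - ratio = 1 - 0.206694 = 0.793306
as a percentage: 0.793306 * 100 = 79.33%

Space savings = 1 - 5496/26590 = 79.33%


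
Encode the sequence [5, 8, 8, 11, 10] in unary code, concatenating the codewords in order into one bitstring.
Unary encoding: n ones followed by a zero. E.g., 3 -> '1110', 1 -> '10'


Encode each number as n ones followed by a terminating 0:
  5 -> 111110 (6 bits)
  8 -> 111111110 (9 bits)
  8 -> 111111110 (9 bits)
  11 -> 111111111110 (12 bits)
  10 -> 11111111110 (11 bits)
Total length = 6 + 9 + 9 + 12 + 11 = 47 bits.

Unary([5, 8, 8, 11, 10]) = 11111011111111011111111011111111111011111111110 (47 bits)


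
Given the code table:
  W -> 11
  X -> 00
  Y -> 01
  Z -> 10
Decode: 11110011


Decoding:
11 -> W
11 -> W
00 -> X
11 -> W


Result: WWXW


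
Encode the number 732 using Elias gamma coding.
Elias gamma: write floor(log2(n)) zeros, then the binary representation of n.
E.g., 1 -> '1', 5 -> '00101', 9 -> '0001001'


num_bits = floor(log2(732)) + 1 = 10
leading_zeros = num_bits - 1 = 9
binary(732) = 1011011100

Elias gamma(732) = '000000000' + '1011011100' = 0000000001011011100 (19 bits)


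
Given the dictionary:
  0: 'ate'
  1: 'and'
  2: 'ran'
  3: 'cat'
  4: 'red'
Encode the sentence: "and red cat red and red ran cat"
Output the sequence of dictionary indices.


Look up each word in the dictionary:
  'and' -> 1
  'red' -> 4
  'cat' -> 3
  'red' -> 4
  'and' -> 1
  'red' -> 4
  'ran' -> 2
  'cat' -> 3

Encoded: [1, 4, 3, 4, 1, 4, 2, 3]


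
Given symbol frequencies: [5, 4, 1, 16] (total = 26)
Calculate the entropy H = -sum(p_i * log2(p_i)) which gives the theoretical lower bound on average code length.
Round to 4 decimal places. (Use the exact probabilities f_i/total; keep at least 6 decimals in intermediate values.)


Per-symbol terms -p_i * log2(p_i) with p_i = f_i/26:
  p = 5/26 = 0.192308: log2(p) = -2.378512, -p*log2(p) = 0.457406
  p = 4/26 = 0.153846: log2(p) = -2.700440, -p*log2(p) = 0.415452
  p = 1/26 = 0.038462: log2(p) = -4.700440, -p*log2(p) = 0.180786
  p = 16/26 = 0.615385: log2(p) = -0.700440, -p*log2(p) = 0.431040
H = 0.457406 + 0.415452 + 0.180786 + 0.431040 = 1.484684

H = 1.4847 bits/symbol


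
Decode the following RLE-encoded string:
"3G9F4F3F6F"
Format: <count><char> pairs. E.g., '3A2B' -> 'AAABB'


Expanding each <count><char> pair:
  3G -> 'GGG'
  9F -> 'FFFFFFFFF'
  4F -> 'FFFF'
  3F -> 'FFF'
  6F -> 'FFFFFF'

Decoded = GGGFFFFFFFFFFFFFFFFFFFFFF


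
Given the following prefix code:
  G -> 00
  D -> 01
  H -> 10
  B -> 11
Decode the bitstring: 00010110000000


Decoding step by step:
Bits 00 -> G
Bits 01 -> D
Bits 01 -> D
Bits 10 -> H
Bits 00 -> G
Bits 00 -> G
Bits 00 -> G


Decoded message: GDDHGGG


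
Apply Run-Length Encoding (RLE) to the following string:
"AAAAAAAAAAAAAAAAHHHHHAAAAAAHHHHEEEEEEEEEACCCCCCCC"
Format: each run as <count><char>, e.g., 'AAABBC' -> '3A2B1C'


Scanning runs left to right:
  i=0: run of 'A' x 16 -> '16A'
  i=16: run of 'H' x 5 -> '5H'
  i=21: run of 'A' x 6 -> '6A'
  i=27: run of 'H' x 4 -> '4H'
  i=31: run of 'E' x 9 -> '9E'
  i=40: run of 'A' x 1 -> '1A'
  i=41: run of 'C' x 8 -> '8C'

RLE = 16A5H6A4H9E1A8C


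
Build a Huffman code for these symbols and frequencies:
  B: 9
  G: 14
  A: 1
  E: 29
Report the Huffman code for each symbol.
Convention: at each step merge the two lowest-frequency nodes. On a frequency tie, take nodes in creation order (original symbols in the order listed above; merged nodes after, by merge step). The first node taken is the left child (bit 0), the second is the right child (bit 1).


Huffman tree construction:
Step 1: Merge A(1) + B(9) = 10
Step 2: Merge (A+B)(10) + G(14) = 24
Step 3: Merge ((A+B)+G)(24) + E(29) = 53
Read each symbol's code off the tree from the root (left child = 0, right child = 1).

Codes:
  B: 001 (length 3)
  G: 01 (length 2)
  A: 000 (length 3)
  E: 1 (length 1)
Average code length: 87/53 = 1.6415 bits/symbol


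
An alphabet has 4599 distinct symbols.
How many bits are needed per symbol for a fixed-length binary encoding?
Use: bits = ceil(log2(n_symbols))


log2(4599) = 12.1671
Bracket: 2^12 = 4096 < 4599 <= 2^13 = 8192
So ceil(log2(4599)) = 13

bits = ceil(log2(4599)) = ceil(12.1671) = 13 bits


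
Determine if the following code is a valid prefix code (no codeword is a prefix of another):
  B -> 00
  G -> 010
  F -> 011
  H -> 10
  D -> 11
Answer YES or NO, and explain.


Checking each pair (does one codeword prefix another?):
  B='00' vs G='010': no prefix
  B='00' vs F='011': no prefix
  B='00' vs H='10': no prefix
  B='00' vs D='11': no prefix
  G='010' vs B='00': no prefix
  G='010' vs F='011': no prefix
  G='010' vs H='10': no prefix
  G='010' vs D='11': no prefix
  F='011' vs B='00': no prefix
  F='011' vs G='010': no prefix
  F='011' vs H='10': no prefix
  F='011' vs D='11': no prefix
  H='10' vs B='00': no prefix
  H='10' vs G='010': no prefix
  H='10' vs F='011': no prefix
  H='10' vs D='11': no prefix
  D='11' vs B='00': no prefix
  D='11' vs G='010': no prefix
  D='11' vs F='011': no prefix
  D='11' vs H='10': no prefix
No violation found over all pairs.

YES -- this is a valid prefix code. No codeword is a prefix of any other codeword.


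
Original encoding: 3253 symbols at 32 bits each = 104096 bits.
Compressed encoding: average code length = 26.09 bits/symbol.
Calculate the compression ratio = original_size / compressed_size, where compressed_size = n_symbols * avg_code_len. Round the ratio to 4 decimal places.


original_size = n_symbols * orig_bits = 3253 * 32 = 104096 bits
compressed_size = n_symbols * avg_code_len = 3253 * 26.09 = 84870.77 bits
ratio = original_size / compressed_size = 104096 / 84870.77 = 1.2265

Compression ratio = 1.2265


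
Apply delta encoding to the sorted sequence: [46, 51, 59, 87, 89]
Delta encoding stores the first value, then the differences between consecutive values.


First value: 46
Deltas:
  51 - 46 = 5
  59 - 51 = 8
  87 - 59 = 28
  89 - 87 = 2


Delta encoded: [46, 5, 8, 28, 2]


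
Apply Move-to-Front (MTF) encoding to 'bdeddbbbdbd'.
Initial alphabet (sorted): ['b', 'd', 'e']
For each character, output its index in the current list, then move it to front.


MTF encoding:
'b': index 0 in ['b', 'd', 'e'] -> ['b', 'd', 'e']
'd': index 1 in ['b', 'd', 'e'] -> ['d', 'b', 'e']
'e': index 2 in ['d', 'b', 'e'] -> ['e', 'd', 'b']
'd': index 1 in ['e', 'd', 'b'] -> ['d', 'e', 'b']
'd': index 0 in ['d', 'e', 'b'] -> ['d', 'e', 'b']
'b': index 2 in ['d', 'e', 'b'] -> ['b', 'd', 'e']
'b': index 0 in ['b', 'd', 'e'] -> ['b', 'd', 'e']
'b': index 0 in ['b', 'd', 'e'] -> ['b', 'd', 'e']
'd': index 1 in ['b', 'd', 'e'] -> ['d', 'b', 'e']
'b': index 1 in ['d', 'b', 'e'] -> ['b', 'd', 'e']
'd': index 1 in ['b', 'd', 'e'] -> ['d', 'b', 'e']


Output: [0, 1, 2, 1, 0, 2, 0, 0, 1, 1, 1]


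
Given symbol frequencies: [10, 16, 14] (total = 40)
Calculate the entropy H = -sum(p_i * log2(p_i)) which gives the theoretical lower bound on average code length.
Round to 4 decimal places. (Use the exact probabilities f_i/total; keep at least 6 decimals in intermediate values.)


Per-symbol terms -p_i * log2(p_i) with p_i = f_i/40:
  p = 10/40 = 0.250000: log2(p) = -2.000000, -p*log2(p) = 0.500000
  p = 16/40 = 0.400000: log2(p) = -1.321928, -p*log2(p) = 0.528771
  p = 14/40 = 0.350000: log2(p) = -1.514573, -p*log2(p) = 0.530101
H = 0.500000 + 0.528771 + 0.530101 = 1.558872

H = 1.5589 bits/symbol


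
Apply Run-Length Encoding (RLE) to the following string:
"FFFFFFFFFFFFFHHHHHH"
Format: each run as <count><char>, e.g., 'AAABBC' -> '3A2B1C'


Scanning runs left to right:
  i=0: run of 'F' x 13 -> '13F'
  i=13: run of 'H' x 6 -> '6H'

RLE = 13F6H


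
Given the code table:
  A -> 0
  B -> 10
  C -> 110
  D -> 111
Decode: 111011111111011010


Decoding:
111 -> D
0 -> A
111 -> D
111 -> D
110 -> C
110 -> C
10 -> B


Result: DADDCCB


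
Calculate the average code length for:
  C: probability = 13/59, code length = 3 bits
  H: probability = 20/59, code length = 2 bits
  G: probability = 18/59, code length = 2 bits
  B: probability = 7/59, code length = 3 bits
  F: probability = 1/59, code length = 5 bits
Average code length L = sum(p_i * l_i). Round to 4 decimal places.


Weighted contributions p_i * l_i:
  C: (13/59) * 3 = 39/59
  H: (20/59) * 2 = 40/59
  G: (18/59) * 2 = 36/59
  B: (7/59) * 3 = 21/59
  F: (1/59) * 5 = 5/59
Sum = (39 + 40 + 36 + 21 + 5)/59 = 141/59

L = 141/59 = 2.3898 bits/symbol


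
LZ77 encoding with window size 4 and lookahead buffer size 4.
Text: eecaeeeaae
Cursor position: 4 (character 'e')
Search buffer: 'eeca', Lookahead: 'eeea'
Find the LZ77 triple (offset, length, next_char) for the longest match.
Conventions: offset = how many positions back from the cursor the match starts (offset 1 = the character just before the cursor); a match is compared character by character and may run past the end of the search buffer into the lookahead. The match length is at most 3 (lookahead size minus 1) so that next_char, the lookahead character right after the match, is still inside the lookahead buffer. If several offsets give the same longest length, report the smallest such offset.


Try each offset into the search buffer:
  offset=1 (pos 3, char 'a'): match length 0
  offset=2 (pos 2, char 'c'): match length 0
  offset=3 (pos 1, char 'e'): match length 1
  offset=4 (pos 0, char 'e'): match length 2
Longest match has length 2 at offset 4.
next_char = character at position 4 + 2 = 6 -> 'e'

Best match: offset=4, length=2 (matching 'ee' starting at position 0)
LZ77 triple: (4, 2, 'e')


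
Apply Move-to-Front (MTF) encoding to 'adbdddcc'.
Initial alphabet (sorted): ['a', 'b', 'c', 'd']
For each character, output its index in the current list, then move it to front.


MTF encoding:
'a': index 0 in ['a', 'b', 'c', 'd'] -> ['a', 'b', 'c', 'd']
'd': index 3 in ['a', 'b', 'c', 'd'] -> ['d', 'a', 'b', 'c']
'b': index 2 in ['d', 'a', 'b', 'c'] -> ['b', 'd', 'a', 'c']
'd': index 1 in ['b', 'd', 'a', 'c'] -> ['d', 'b', 'a', 'c']
'd': index 0 in ['d', 'b', 'a', 'c'] -> ['d', 'b', 'a', 'c']
'd': index 0 in ['d', 'b', 'a', 'c'] -> ['d', 'b', 'a', 'c']
'c': index 3 in ['d', 'b', 'a', 'c'] -> ['c', 'd', 'b', 'a']
'c': index 0 in ['c', 'd', 'b', 'a'] -> ['c', 'd', 'b', 'a']


Output: [0, 3, 2, 1, 0, 0, 3, 0]


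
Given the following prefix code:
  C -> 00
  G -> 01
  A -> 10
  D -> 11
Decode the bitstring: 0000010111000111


Decoding step by step:
Bits 00 -> C
Bits 00 -> C
Bits 01 -> G
Bits 01 -> G
Bits 11 -> D
Bits 00 -> C
Bits 01 -> G
Bits 11 -> D


Decoded message: CCGGDCGD


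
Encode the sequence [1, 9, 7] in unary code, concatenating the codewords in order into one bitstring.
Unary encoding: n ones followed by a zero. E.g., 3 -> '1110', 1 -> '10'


Encode each number as n ones followed by a terminating 0:
  1 -> 10 (2 bits)
  9 -> 1111111110 (10 bits)
  7 -> 11111110 (8 bits)
Total length = 2 + 10 + 8 = 20 bits.

Unary([1, 9, 7]) = 10111111111011111110 (20 bits)


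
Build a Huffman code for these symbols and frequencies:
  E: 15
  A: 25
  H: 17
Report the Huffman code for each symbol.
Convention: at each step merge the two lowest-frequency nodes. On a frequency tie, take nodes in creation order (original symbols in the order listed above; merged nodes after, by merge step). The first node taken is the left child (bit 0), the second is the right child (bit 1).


Huffman tree construction:
Step 1: Merge E(15) + H(17) = 32
Step 2: Merge A(25) + (E+H)(32) = 57
Read each symbol's code off the tree from the root (left child = 0, right child = 1).

Codes:
  E: 10 (length 2)
  A: 0 (length 1)
  H: 11 (length 2)
Average code length: 89/57 = 1.5614 bits/symbol


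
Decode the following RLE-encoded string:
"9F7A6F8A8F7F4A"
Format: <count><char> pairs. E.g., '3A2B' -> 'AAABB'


Expanding each <count><char> pair:
  9F -> 'FFFFFFFFF'
  7A -> 'AAAAAAA'
  6F -> 'FFFFFF'
  8A -> 'AAAAAAAA'
  8F -> 'FFFFFFFF'
  7F -> 'FFFFFFF'
  4A -> 'AAAA'

Decoded = FFFFFFFFFAAAAAAAFFFFFFAAAAAAAAFFFFFFFFFFFFFFFAAAA


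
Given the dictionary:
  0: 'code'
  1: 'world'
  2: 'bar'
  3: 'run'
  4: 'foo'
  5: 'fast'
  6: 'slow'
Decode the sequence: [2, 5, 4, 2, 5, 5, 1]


Look up each index in the dictionary:
  2 -> 'bar'
  5 -> 'fast'
  4 -> 'foo'
  2 -> 'bar'
  5 -> 'fast'
  5 -> 'fast'
  1 -> 'world'

Decoded: "bar fast foo bar fast fast world"


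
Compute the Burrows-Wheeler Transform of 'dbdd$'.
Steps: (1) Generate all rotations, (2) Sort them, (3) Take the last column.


Rotations (sorted):
  0: $dbdd -> last char: d
  1: bdd$d -> last char: d
  2: d$dbd -> last char: d
  3: dbdd$ -> last char: $
  4: dd$db -> last char: b


BWT = ddd$b


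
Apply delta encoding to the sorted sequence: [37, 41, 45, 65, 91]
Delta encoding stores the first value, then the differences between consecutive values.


First value: 37
Deltas:
  41 - 37 = 4
  45 - 41 = 4
  65 - 45 = 20
  91 - 65 = 26


Delta encoded: [37, 4, 4, 20, 26]


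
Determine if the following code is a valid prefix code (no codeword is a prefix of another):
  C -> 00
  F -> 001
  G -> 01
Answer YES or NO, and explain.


Checking each pair (does one codeword prefix another?):
  C='00' vs F='001': prefix -- VIOLATION

NO -- this is NOT a valid prefix code. C (00) is a prefix of F (001).


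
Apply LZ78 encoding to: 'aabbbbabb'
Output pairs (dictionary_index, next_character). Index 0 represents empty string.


LZ78 encoding steps:
Dictionary: {0: ''}
Step 1: w='' (idx 0), next='a' -> output (0, 'a'), add 'a' as idx 1
Step 2: w='a' (idx 1), next='b' -> output (1, 'b'), add 'ab' as idx 2
Step 3: w='' (idx 0), next='b' -> output (0, 'b'), add 'b' as idx 3
Step 4: w='b' (idx 3), next='b' -> output (3, 'b'), add 'bb' as idx 4
Step 5: w='ab' (idx 2), next='b' -> output (2, 'b'), add 'abb' as idx 5


Encoded: [(0, 'a'), (1, 'b'), (0, 'b'), (3, 'b'), (2, 'b')]


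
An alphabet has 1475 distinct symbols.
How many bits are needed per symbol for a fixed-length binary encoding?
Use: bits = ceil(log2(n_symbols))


log2(1475) = 10.5265
Bracket: 2^10 = 1024 < 1475 <= 2^11 = 2048
So ceil(log2(1475)) = 11

bits = ceil(log2(1475)) = ceil(10.5265) = 11 bits


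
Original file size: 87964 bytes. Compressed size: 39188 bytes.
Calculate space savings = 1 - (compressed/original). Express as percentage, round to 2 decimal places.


ratio = compressed/original = 39188/87964 = 0.4455
savings = 1 - ratio = 1 - 0.4455 = 0.5545
as a percentage: 0.5545 * 100 = 55.45%

Space savings = 1 - 39188/87964 = 55.45%


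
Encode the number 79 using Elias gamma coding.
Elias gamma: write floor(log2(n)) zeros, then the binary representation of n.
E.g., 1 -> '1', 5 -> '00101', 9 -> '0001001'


num_bits = floor(log2(79)) + 1 = 7
leading_zeros = num_bits - 1 = 6
binary(79) = 1001111

Elias gamma(79) = '000000' + '1001111' = 0000001001111 (13 bits)


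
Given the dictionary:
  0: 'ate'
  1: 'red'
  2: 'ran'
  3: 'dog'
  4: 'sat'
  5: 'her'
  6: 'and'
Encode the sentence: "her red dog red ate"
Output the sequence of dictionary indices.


Look up each word in the dictionary:
  'her' -> 5
  'red' -> 1
  'dog' -> 3
  'red' -> 1
  'ate' -> 0

Encoded: [5, 1, 3, 1, 0]


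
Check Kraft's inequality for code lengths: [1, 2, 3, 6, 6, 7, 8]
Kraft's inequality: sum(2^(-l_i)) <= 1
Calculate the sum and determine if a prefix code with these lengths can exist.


Sum = 2^(-1) + 2^(-2) + 2^(-3) + 2^(-6) + 2^(-6) + 2^(-7) + 2^(-8)
    = 0.5 + 0.25 + 0.125 + 0.015625 + 0.015625 + 0.0078125 + 0.00390625
    = 235/256 = 0.91796875
Since 0.91796875 <= 1, Kraft's inequality IS satisfied.
A prefix code with these lengths CAN exist.

Kraft sum = 0.91796875. Satisfied.


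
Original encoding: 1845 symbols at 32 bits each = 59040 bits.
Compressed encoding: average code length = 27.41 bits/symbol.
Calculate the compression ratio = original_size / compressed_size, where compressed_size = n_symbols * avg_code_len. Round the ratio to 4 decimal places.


original_size = n_symbols * orig_bits = 1845 * 32 = 59040 bits
compressed_size = n_symbols * avg_code_len = 1845 * 27.41 = 50571.45 bits
ratio = original_size / compressed_size = 59040 / 50571.45 = 1.1675

Compression ratio = 1.1675


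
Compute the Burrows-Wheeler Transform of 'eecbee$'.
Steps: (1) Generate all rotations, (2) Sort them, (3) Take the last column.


Rotations (sorted):
  0: $eecbee -> last char: e
  1: bee$eec -> last char: c
  2: cbee$ee -> last char: e
  3: e$eecbe -> last char: e
  4: ecbee$e -> last char: e
  5: ee$eecb -> last char: b
  6: eecbee$ -> last char: $


BWT = eceeeb$


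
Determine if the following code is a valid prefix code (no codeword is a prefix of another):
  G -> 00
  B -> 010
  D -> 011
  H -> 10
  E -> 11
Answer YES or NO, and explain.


Checking each pair (does one codeword prefix another?):
  G='00' vs B='010': no prefix
  G='00' vs D='011': no prefix
  G='00' vs H='10': no prefix
  G='00' vs E='11': no prefix
  B='010' vs G='00': no prefix
  B='010' vs D='011': no prefix
  B='010' vs H='10': no prefix
  B='010' vs E='11': no prefix
  D='011' vs G='00': no prefix
  D='011' vs B='010': no prefix
  D='011' vs H='10': no prefix
  D='011' vs E='11': no prefix
  H='10' vs G='00': no prefix
  H='10' vs B='010': no prefix
  H='10' vs D='011': no prefix
  H='10' vs E='11': no prefix
  E='11' vs G='00': no prefix
  E='11' vs B='010': no prefix
  E='11' vs D='011': no prefix
  E='11' vs H='10': no prefix
No violation found over all pairs.

YES -- this is a valid prefix code. No codeword is a prefix of any other codeword.


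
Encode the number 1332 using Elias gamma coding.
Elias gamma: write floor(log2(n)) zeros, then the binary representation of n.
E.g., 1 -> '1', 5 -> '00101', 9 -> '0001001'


num_bits = floor(log2(1332)) + 1 = 11
leading_zeros = num_bits - 1 = 10
binary(1332) = 10100110100

Elias gamma(1332) = '0000000000' + '10100110100' = 000000000010100110100 (21 bits)


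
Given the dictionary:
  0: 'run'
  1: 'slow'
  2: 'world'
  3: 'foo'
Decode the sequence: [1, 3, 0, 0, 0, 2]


Look up each index in the dictionary:
  1 -> 'slow'
  3 -> 'foo'
  0 -> 'run'
  0 -> 'run'
  0 -> 'run'
  2 -> 'world'

Decoded: "slow foo run run run world"


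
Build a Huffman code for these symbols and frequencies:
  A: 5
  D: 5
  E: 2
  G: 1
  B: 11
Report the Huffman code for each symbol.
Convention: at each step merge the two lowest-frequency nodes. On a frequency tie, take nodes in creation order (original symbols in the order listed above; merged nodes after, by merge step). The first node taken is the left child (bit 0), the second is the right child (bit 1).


Huffman tree construction:
Step 1: Merge G(1) + E(2) = 3
Step 2: Merge (G+E)(3) + A(5) = 8
Step 3: Merge D(5) + ((G+E)+A)(8) = 13
Step 4: Merge B(11) + (D+((G+E)+A))(13) = 24
Read each symbol's code off the tree from the root (left child = 0, right child = 1).

Codes:
  A: 111 (length 3)
  D: 10 (length 2)
  E: 1101 (length 4)
  G: 1100 (length 4)
  B: 0 (length 1)
Average code length: 48/24 = 2.0000 bits/symbol


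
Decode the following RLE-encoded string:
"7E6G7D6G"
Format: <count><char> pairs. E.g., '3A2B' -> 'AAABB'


Expanding each <count><char> pair:
  7E -> 'EEEEEEE'
  6G -> 'GGGGGG'
  7D -> 'DDDDDDD'
  6G -> 'GGGGGG'

Decoded = EEEEEEEGGGGGGDDDDDDDGGGGGG


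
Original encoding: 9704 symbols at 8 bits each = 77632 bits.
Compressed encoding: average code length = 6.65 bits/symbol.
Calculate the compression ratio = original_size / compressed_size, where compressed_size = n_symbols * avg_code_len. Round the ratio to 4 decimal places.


original_size = n_symbols * orig_bits = 9704 * 8 = 77632 bits
compressed_size = n_symbols * avg_code_len = 9704 * 6.65 = 64531.6 bits
ratio = original_size / compressed_size = 77632 / 64531.6 = 1.203

Compression ratio = 1.203


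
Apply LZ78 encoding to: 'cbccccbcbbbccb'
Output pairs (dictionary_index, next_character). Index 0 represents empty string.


LZ78 encoding steps:
Dictionary: {0: ''}
Step 1: w='' (idx 0), next='c' -> output (0, 'c'), add 'c' as idx 1
Step 2: w='' (idx 0), next='b' -> output (0, 'b'), add 'b' as idx 2
Step 3: w='c' (idx 1), next='c' -> output (1, 'c'), add 'cc' as idx 3
Step 4: w='cc' (idx 3), next='b' -> output (3, 'b'), add 'ccb' as idx 4
Step 5: w='c' (idx 1), next='b' -> output (1, 'b'), add 'cb' as idx 5
Step 6: w='b' (idx 2), next='b' -> output (2, 'b'), add 'bb' as idx 6
Step 7: w='ccb' (idx 4), end of input -> output (4, '')


Encoded: [(0, 'c'), (0, 'b'), (1, 'c'), (3, 'b'), (1, 'b'), (2, 'b'), (4, '')]


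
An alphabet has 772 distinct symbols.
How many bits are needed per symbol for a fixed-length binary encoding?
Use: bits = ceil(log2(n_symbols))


log2(772) = 9.5925
Bracket: 2^9 = 512 < 772 <= 2^10 = 1024
So ceil(log2(772)) = 10

bits = ceil(log2(772)) = ceil(9.5925) = 10 bits


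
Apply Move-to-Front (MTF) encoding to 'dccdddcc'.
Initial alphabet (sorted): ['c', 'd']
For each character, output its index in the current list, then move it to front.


MTF encoding:
'd': index 1 in ['c', 'd'] -> ['d', 'c']
'c': index 1 in ['d', 'c'] -> ['c', 'd']
'c': index 0 in ['c', 'd'] -> ['c', 'd']
'd': index 1 in ['c', 'd'] -> ['d', 'c']
'd': index 0 in ['d', 'c'] -> ['d', 'c']
'd': index 0 in ['d', 'c'] -> ['d', 'c']
'c': index 1 in ['d', 'c'] -> ['c', 'd']
'c': index 0 in ['c', 'd'] -> ['c', 'd']


Output: [1, 1, 0, 1, 0, 0, 1, 0]


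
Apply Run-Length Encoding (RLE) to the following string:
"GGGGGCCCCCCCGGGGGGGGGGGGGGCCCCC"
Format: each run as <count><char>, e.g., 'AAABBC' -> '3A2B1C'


Scanning runs left to right:
  i=0: run of 'G' x 5 -> '5G'
  i=5: run of 'C' x 7 -> '7C'
  i=12: run of 'G' x 14 -> '14G'
  i=26: run of 'C' x 5 -> '5C'

RLE = 5G7C14G5C


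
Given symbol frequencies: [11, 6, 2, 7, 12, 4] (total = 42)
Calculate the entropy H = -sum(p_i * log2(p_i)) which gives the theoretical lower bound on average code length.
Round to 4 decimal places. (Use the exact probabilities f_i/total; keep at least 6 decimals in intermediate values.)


Per-symbol terms -p_i * log2(p_i) with p_i = f_i/42:
  p = 11/42 = 0.261905: log2(p) = -1.932886, -p*log2(p) = 0.506232
  p = 6/42 = 0.142857: log2(p) = -2.807355, -p*log2(p) = 0.401051
  p = 2/42 = 0.047619: log2(p) = -4.392317, -p*log2(p) = 0.209158
  p = 7/42 = 0.166667: log2(p) = -2.584963, -p*log2(p) = 0.430827
  p = 12/42 = 0.285714: log2(p) = -1.807355, -p*log2(p) = 0.516387
  p = 4/42 = 0.095238: log2(p) = -3.392317, -p*log2(p) = 0.323078
H = 0.506232 + 0.401051 + 0.209158 + 0.430827 + 0.516387 + 0.323078 = 2.386733

H = 2.3867 bits/symbol


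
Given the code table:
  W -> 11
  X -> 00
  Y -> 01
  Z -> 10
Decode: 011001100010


Decoding:
01 -> Y
10 -> Z
01 -> Y
10 -> Z
00 -> X
10 -> Z


Result: YZYZXZ


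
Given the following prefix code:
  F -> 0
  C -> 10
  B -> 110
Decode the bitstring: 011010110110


Decoding step by step:
Bits 0 -> F
Bits 110 -> B
Bits 10 -> C
Bits 110 -> B
Bits 110 -> B


Decoded message: FBCBB


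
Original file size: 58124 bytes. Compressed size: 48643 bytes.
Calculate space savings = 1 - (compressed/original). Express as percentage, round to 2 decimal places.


ratio = compressed/original = 48643/58124 = 0.836883
savings = 1 - ratio = 1 - 0.836883 = 0.163117
as a percentage: 0.163117 * 100 = 16.31%

Space savings = 1 - 48643/58124 = 16.31%


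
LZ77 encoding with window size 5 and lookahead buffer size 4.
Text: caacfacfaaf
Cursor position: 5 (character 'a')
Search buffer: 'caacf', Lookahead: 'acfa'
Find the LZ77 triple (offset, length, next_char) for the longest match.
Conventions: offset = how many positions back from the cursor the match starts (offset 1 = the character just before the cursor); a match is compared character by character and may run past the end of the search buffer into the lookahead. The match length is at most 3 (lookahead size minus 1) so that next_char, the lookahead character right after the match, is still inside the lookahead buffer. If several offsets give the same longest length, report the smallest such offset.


Try each offset into the search buffer:
  offset=1 (pos 4, char 'f'): match length 0
  offset=2 (pos 3, char 'c'): match length 0
  offset=3 (pos 2, char 'a'): match length 3
  offset=4 (pos 1, char 'a'): match length 1
  offset=5 (pos 0, char 'c'): match length 0
Longest match has length 3 at offset 3.
next_char = character at position 5 + 3 = 8 -> 'a'

Best match: offset=3, length=3 (matching 'acf' starting at position 2)
LZ77 triple: (3, 3, 'a')


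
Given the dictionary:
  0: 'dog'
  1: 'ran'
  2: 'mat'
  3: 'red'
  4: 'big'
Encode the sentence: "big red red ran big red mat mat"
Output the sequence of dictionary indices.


Look up each word in the dictionary:
  'big' -> 4
  'red' -> 3
  'red' -> 3
  'ran' -> 1
  'big' -> 4
  'red' -> 3
  'mat' -> 2
  'mat' -> 2

Encoded: [4, 3, 3, 1, 4, 3, 2, 2]


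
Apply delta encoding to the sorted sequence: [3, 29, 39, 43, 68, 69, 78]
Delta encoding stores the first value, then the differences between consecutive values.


First value: 3
Deltas:
  29 - 3 = 26
  39 - 29 = 10
  43 - 39 = 4
  68 - 43 = 25
  69 - 68 = 1
  78 - 69 = 9


Delta encoded: [3, 26, 10, 4, 25, 1, 9]
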